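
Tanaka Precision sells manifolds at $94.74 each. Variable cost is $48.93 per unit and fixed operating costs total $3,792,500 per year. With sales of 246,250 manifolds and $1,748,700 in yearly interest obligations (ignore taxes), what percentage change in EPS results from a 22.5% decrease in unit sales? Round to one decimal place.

Contribution at this volume is 246,250 × $45.81 = $11,280,712.50.
Subtracting fixed costs: EBIT = $11,280,712.50 − $3,792,500 = $7,488,212.50.
After interest of $1,748,700.00, pre-tax earnings = $5,739,512.50.
DCL = total CM / (EBIT − I) = $11,280,712.50 / $5,739,512.50 = 1.9654.
%ΔEPS = DCL × %ΔSales = 1.9654 × -22.5% = -44.2%.

-44.2%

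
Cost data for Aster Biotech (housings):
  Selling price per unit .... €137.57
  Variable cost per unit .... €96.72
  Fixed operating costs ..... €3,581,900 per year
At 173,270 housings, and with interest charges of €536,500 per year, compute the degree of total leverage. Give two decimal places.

Total contribution margin = 173,270 × €40.85 = €7,078,079.50.
Operating income = contribution − fixed costs = €7,078,079.50 − €3,581,900 = €3,496,179.50. Interest = €536,500.00.
DOL = €7,078,079.50 ÷ €3,496,179.50 = 2.0245; DFL = €3,496,179.50 ÷ €2,959,679.50 = 1.1813.
Combined leverage = 2.0245 × 1.1813 = 2.3915.

2.39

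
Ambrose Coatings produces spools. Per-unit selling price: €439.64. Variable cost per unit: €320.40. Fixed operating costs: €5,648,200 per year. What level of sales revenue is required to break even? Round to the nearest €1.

€20,825,014

Contribution margin per unit = €439.64 − €320.40 = €119.24, a CM ratio of €119.24 ÷ €439.64 = 0.2712.
Break-even sales = FC ÷ CM ratio = €5,648,200 × €439.64 / €119.24 = €20,825,014.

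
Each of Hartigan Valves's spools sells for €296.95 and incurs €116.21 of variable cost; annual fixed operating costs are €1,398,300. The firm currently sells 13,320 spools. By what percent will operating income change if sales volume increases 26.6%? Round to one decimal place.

+63.5%

Total contribution margin = 13,320 × €180.74 = €2,407,456.80.
EBIT = €2,407,456.80 − €1,398,300 = €1,009,156.80.
So DOL = total CM / EBIT = €2,407,456.80 / €1,009,156.80 = 2.3856.
%ΔEBIT = DOL × %ΔSales = 2.3856 × +26.6% = +63.5%.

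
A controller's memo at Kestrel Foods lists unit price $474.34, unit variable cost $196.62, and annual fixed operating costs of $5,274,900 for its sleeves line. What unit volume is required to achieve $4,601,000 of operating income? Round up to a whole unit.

Unit CM = price − variable cost = $474.34 − $196.62 = $277.72.
Need Q such that Q × $277.72 − $5,274,900 = $4,601,000, i.e. Q = $9,875,900 / $277.72 = 35,560.64 → 35,561.

35,561 sleeves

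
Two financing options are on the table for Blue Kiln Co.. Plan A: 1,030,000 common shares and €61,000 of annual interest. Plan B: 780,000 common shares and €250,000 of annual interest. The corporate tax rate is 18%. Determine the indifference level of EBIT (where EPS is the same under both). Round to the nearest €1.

At indifference, (EBIT − 61,000)(1 − t)/1,030,000 = (EBIT − 250,000)(1 − t)/780,000.
Cancelling (1 − t) and cross-multiplying: 780,000·(EBIT − 61,000) = 1,030,000·(EBIT − 250,000).
Solving, EBIT = (250,000·1,030,000 − 61,000·780,000) / (1,030,000 − 780,000) = 209,920,000,000 / 250,000 = 839,680.00.

€839,680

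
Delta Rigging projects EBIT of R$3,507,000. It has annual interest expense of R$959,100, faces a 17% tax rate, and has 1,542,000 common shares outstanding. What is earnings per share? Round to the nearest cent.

R$1.37

Pre-tax income = R$3,507,000 − R$959,100.00 = R$2,547,900.00.
After tax at 17%: net income = R$2,547,900.00 × 0.83 = R$2,114,757.00.
EPS = R$2,114,757.00 ÷ 1,542,000 = R$1.37.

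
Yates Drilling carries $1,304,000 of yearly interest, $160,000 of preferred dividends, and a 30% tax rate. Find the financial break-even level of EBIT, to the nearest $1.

$1,532,571

Preferred dividends are paid after tax, so their pre-tax equivalent is $160,000 ÷ (1 − 0.30) = $228,571.43.
Financial break-even EBIT = interest + D_p ÷ (1 − t) = $1,304,000 + $228,571.43 = $1,532,571.43.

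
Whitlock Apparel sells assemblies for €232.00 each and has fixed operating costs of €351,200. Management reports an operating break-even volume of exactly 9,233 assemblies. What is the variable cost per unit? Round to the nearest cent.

At break-even, FC = Q × (P − VC), so P − VC = €351,200 ÷ 9,233 = €38.0375.
Hence VC = price − CM = €232.00 − €38.0375 = €193.96.

€193.96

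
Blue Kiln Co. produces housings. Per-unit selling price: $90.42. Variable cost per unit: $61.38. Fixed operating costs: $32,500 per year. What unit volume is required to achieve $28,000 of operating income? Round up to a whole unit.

Unit CM = price − variable cost = $90.42 − $61.38 = $29.04.
Required volume = (fixed costs + target profit) ÷ CM = ($32,500 + $28,000) ÷ $29.04 = 2,083.33, so 2,084 housings.

2,084 housings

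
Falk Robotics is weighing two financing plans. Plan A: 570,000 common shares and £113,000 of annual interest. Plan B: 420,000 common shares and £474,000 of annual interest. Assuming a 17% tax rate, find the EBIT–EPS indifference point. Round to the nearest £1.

Set EPS_A = EPS_B: (EBIT − £113,000)(1 − 0.17) ÷ 570,000 = (EBIT − £474,000)(1 − 0.17) ÷ 420,000.
Cancelling (1 − t) and cross-multiplying: 420,000·(EBIT − 113,000) = 570,000·(EBIT − 474,000).
EBIT × (570,000 − 420,000) = 474,000 × 570,000 − 113,000 × 420,000 = 222,720,000,000, so EBIT = 222,720,000,000 ÷ 150,000 = 1,484,800.00.

£1,484,800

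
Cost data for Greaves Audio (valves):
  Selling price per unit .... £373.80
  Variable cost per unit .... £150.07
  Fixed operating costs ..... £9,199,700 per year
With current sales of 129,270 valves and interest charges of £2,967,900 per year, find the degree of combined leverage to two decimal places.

1.73

Contribution at this volume is 129,270 × £223.73 = £28,921,577.10.
Subtracting fixed costs: EBIT = £28,921,577.10 − £9,199,700 = £19,721,877.10. Interest = £2,967,900.00.
DOL = £28,921,577.10 ÷ £19,721,877.10 = 1.4665; DFL = £19,721,877.10 ÷ £16,753,977.10 = 1.1771.
Combined leverage = 1.4665 × 1.1771 = 1.7262.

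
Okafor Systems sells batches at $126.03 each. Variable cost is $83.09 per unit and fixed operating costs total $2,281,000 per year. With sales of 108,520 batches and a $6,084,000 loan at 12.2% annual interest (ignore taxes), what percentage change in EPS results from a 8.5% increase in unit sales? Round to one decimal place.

+24.2%

At 108,520 units, contribution = 108,520 × $42.94 = $4,659,848.80.
Subtracting fixed costs: EBIT = $4,659,848.80 − $2,281,000 = $2,378,848.80.
Interest = $742,248.00, so EBIT − I = $1,636,600.80.
DCL = total CM / (EBIT − I) = $4,659,848.80 / $1,636,600.80 = 2.8473.
%ΔEPS = DCL × %ΔSales = 2.8473 × +8.5% = +24.2%.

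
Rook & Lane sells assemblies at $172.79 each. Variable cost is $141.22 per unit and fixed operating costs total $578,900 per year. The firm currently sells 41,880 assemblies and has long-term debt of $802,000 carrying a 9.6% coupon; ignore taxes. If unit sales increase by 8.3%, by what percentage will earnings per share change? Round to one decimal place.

+16.5%

Contribution at this volume is 41,880 × $31.57 = $1,322,151.60.
Subtracting fixed costs: EBIT = $1,322,151.60 − $578,900 = $743,251.60.
Interest = $76,992.00, so EBIT − I = $666,259.60.
Degree of combined leverage = contribution ÷ (EBIT − I) = $1,322,151.60 ÷ $666,259.60 = 1.9844.
%ΔEPS = DCL × %ΔSales = 1.9844 × +8.3% = +16.5%.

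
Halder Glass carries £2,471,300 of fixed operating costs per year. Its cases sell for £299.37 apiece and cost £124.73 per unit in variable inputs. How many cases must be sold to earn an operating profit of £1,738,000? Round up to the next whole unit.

24,103 cases

Unit CM = price − variable cost = £299.37 − £124.73 = £174.64.
Units = (FC + target) / CM = (£2,471,300 + £1,738,000) / £174.64 = 24,102.73, so 24,103 cases.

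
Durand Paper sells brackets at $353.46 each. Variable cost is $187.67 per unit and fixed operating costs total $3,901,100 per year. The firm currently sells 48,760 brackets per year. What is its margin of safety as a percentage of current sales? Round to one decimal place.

51.7%

Contribution margin per unit = $353.46 − $187.67 = $165.79. Break-even units = $3,901,100 ÷ $165.79 = 23,530.37; break-even revenue = 23,530.37 × $353.46 = $8,317,044.49.
Current sales = 48,760 × $353.46 = $17,234,709.60.
Margin of safety = ($17,234,709.60 − $8,317,044.49) ÷ $17,234,709.60 = 51.7%.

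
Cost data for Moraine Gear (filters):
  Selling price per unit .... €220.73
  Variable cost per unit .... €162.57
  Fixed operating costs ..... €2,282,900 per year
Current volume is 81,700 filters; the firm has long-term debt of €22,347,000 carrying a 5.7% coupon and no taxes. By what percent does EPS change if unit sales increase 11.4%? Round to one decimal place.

Total contribution margin = 81,700 × €58.16 = €4,751,672.00.
EBIT = €4,751,672.00 − €2,282,900 = €2,468,772.00.
Interest = €1,273,779.00, so EBIT − I = €1,194,993.00.
Degree of combined leverage = contribution ÷ (EBIT − I) = €4,751,672.00 ÷ €1,194,993.00 = 3.9763.
%ΔEPS = DCL × %ΔSales = 3.9763 × +11.4% = +45.3%.

+45.3%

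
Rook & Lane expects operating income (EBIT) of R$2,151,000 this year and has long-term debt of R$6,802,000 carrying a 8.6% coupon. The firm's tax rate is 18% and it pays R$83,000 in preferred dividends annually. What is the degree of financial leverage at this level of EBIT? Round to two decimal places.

1.47

Interest = R$584,972.00.
Pre-tax preferred-dividend burden = R$83,000 ÷ (1 − 0.18) = R$101,219.51.
DFL = EBIT ÷ [EBIT − I − D_p/(1−t)] = R$2,151,000 ÷ [R$2,151,000 − R$584,972.00 − R$101,219.51] = R$2,151,000 ÷ R$1,464,808.49 = 1.4685.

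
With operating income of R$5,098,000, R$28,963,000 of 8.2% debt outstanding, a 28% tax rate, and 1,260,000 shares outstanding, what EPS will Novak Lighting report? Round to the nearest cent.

R$1.56

Pre-tax income = R$5,098,000 − R$2,374,966.00 = R$2,723,034.00.
After tax at 28%: net income = R$2,723,034.00 × 0.72 = R$1,960,584.48.
EPS = R$1,960,584.48 ÷ 1,260,000 = R$1.56.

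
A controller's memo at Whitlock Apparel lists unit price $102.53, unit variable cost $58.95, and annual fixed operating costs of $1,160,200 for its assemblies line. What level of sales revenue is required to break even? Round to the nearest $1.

$2,729,585

CM per unit = $102.53 − $58.95 = $43.58; CM ratio = $43.58 / $102.53 = 0.4250.
Break-even revenue = fixed costs × price ÷ CM = $1,160,200 × $102.53 ÷ $43.58 = $2,729,585.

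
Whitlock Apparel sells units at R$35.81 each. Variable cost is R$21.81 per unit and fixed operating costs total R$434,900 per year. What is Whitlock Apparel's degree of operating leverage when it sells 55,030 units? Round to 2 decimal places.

2.30

Total contribution margin = 55,030 × R$14.00 = R$770,420.00.
Operating income = contribution − fixed costs = R$770,420.00 − R$434,900 = R$335,520.00.
Degree of operating leverage = R$770,420.00 / R$335,520.00 = 2.2962.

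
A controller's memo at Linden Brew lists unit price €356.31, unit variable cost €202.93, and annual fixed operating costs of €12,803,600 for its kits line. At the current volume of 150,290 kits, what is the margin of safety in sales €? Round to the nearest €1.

Each unit contributes €356.31 − €202.93 = €153.38. Break-even units = €12,803,600 ÷ €153.38 = 83,476.33; break-even revenue = 83,476.33 × €356.31 = €29,743,452.31.
Actual sales revenue = 150,290 × €356.31 = €53,549,829.90.
Margin of safety = €53,549,829.90 − €29,743,452.31 = €23,806,378.

€23,806,378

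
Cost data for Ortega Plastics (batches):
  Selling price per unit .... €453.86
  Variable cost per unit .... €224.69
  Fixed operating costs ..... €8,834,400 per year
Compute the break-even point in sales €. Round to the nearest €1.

CM per unit = €453.86 − €224.69 = €229.17; CM ratio = €229.17 / €453.86 = 0.5049.
Break-even revenue = fixed costs × price ÷ CM = €8,834,400 × €453.86 ÷ €229.17 = €17,496,098.

€17,496,098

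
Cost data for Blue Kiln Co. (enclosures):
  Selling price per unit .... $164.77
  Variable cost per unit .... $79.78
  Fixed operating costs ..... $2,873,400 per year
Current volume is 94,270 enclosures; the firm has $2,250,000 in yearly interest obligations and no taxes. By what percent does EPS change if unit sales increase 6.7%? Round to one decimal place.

At 94,270 units, contribution = 94,270 × $84.99 = $8,012,007.30.
Subtracting fixed costs: EBIT = $8,012,007.30 − $2,873,400 = $5,138,607.30.
After interest of $2,250,000.00, pre-tax earnings = $2,888,607.30.
Degree of combined leverage = contribution ÷ (EBIT − I) = $8,012,007.30 ÷ $2,888,607.30 = 2.7737.
%ΔEPS = DCL × %ΔSales = 2.7737 × +6.7% = +18.6%.

+18.6%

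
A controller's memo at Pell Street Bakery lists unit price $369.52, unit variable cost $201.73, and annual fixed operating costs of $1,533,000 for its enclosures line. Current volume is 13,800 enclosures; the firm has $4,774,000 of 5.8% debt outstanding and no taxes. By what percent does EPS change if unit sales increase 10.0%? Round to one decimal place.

+45.8%

Contribution at this volume is 13,800 × $167.79 = $2,315,502.00.
Operating income = contribution − fixed costs = $2,315,502.00 − $1,533,000 = $782,502.00.
Interest = $276,892.00, so EBIT − I = $505,610.00.
DCL = total CM / (EBIT − I) = $2,315,502.00 / $505,610.00 = 4.5796.
%ΔEPS = DCL × %ΔSales = 4.5796 × +10.0% = +45.8%.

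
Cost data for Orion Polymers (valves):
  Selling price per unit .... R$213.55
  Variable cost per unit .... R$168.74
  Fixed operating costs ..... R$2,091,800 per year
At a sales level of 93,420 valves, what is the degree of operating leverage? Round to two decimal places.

2.00

Total contribution margin = 93,420 × R$44.81 = R$4,186,150.20.
Subtracting fixed costs: EBIT = R$4,186,150.20 − R$2,091,800 = R$2,094,350.20.
Degree of operating leverage = R$4,186,150.20 / R$2,094,350.20 = 1.9988.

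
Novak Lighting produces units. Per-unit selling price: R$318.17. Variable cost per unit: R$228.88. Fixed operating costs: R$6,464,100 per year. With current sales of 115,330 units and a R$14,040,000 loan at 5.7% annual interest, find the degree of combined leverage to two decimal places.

Contribution at this volume is 115,330 × R$89.29 = R$10,297,815.70.
Subtracting fixed costs: EBIT = R$10,297,815.70 − R$6,464,100 = R$3,833,715.70. Interest = R$800,280.00.
DOL = R$10,297,815.70 ÷ R$3,833,715.70 = 2.6861; DFL = R$3,833,715.70 ÷ R$3,033,435.70 = 1.2638.
DCL = DOL × DFL = 2.6861 × 1.2638 = 3.3947.

3.39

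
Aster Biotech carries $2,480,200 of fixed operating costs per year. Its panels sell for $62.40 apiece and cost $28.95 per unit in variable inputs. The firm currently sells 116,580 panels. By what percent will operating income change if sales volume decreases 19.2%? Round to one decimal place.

Contribution at this volume is 116,580 × $33.45 = $3,899,601.00.
EBIT = $3,899,601.00 − $2,480,200 = $1,419,401.00.
So DOL = total CM / EBIT = $3,899,601.00 / $1,419,401.00 = 2.7474.
%ΔEBIT = DOL × %ΔSales = 2.7474 × -19.2% = -52.7%.

-52.7%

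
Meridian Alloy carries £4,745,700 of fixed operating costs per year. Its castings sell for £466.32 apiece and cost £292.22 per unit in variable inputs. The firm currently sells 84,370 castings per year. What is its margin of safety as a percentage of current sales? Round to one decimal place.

Contribution margin per unit = £466.32 − £292.22 = £174.10. Break-even units = £4,745,700 ÷ £174.10 = 27,258.47; break-even revenue = 27,258.47 × £466.32 = £12,711,170.73.
Current sales = 84,370 × £466.32 = £39,343,418.40.
Margin of safety = (£39,343,418.40 − £12,711,170.73) ÷ £39,343,418.40 = 67.7%.

67.7%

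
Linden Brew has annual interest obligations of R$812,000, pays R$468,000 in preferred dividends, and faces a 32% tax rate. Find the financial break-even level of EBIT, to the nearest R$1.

R$1,500,235

Grossing the preferred dividend up to pre-tax terms: R$468,000 / (1 − 0.32) = R$688,235.29.
EPS = 0 when EBIT covers interest plus the pre-tax preferred burden: R$812,000 + R$688,235.29 = R$1,500,235.29.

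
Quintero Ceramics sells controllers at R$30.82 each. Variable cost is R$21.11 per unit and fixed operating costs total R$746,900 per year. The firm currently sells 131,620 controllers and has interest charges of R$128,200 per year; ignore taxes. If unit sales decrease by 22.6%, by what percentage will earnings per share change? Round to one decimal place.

Total contribution margin = 131,620 × R$9.71 = R$1,278,030.20.
Subtracting fixed costs: EBIT = R$1,278,030.20 − R$746,900 = R$531,130.20.
Interest = R$128,200.00, so EBIT − I = R$402,930.20.
Degree of combined leverage = contribution ÷ (EBIT − I) = R$1,278,030.20 ÷ R$402,930.20 = 3.1718.
%ΔEPS = DCL × %ΔSales = 3.1718 × -22.6% = -71.7%.

-71.7%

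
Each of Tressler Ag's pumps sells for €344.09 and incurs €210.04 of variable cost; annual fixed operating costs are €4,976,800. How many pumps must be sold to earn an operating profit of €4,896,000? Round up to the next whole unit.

Each unit contributes €344.09 − €210.04 = €134.05.
Required volume = (fixed costs + target profit) ÷ CM = (€4,976,800 + €4,896,000) ÷ €134.05 = 73,650.13, so 73,651 pumps.

73,651 pumps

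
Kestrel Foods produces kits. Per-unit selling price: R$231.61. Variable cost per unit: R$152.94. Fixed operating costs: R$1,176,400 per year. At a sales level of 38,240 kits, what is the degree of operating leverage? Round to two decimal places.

Contribution at this volume is 38,240 × R$78.67 = R$3,008,340.80.
Operating income = contribution − fixed costs = R$3,008,340.80 − R$1,176,400 = R$1,831,940.80.
DOL = contribution ÷ EBIT = R$3,008,340.80 ÷ R$1,831,940.80 = 1.6422.

1.64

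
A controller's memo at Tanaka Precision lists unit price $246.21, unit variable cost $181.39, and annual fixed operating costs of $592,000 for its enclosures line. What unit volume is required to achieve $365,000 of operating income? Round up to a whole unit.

Unit CM = price − variable cost = $246.21 − $181.39 = $64.82.
Units = (FC + target) / CM = ($592,000 + $365,000) / $64.82 = 14,763.96, so 14,764 enclosures.

14,764 enclosures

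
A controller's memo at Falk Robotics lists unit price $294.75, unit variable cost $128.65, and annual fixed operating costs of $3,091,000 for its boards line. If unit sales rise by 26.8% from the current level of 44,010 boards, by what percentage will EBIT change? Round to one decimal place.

+46.4%

At 44,010 units, contribution = 44,010 × $166.10 = $7,310,061.00.
Subtracting fixed costs: EBIT = $7,310,061.00 − $3,091,000 = $4,219,061.00.
So DOL = total CM / EBIT = $7,310,061.00 / $4,219,061.00 = 1.7326.
%ΔEBIT = DOL × %ΔSales = 1.7326 × +26.8% = +46.4%.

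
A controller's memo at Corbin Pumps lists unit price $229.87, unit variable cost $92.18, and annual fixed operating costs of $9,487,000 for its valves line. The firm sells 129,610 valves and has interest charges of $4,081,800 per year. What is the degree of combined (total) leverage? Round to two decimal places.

4.17

At 129,610 units, contribution = 129,610 × $137.69 = $17,846,000.90.
Operating income = contribution − fixed costs = $17,846,000.90 − $9,487,000 = $8,359,000.90. Interest = $4,081,800.00.
DOL = $17,846,000.90 ÷ $8,359,000.90 = 2.1349; DFL = $8,359,000.90 ÷ $4,277,200.90 = 1.9543.
DCL = DOL × DFL = 2.1349 × 1.9543 = 4.1722.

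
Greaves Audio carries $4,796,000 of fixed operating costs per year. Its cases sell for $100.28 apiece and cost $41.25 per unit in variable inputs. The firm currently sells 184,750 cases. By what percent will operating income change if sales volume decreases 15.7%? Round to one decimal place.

-28.0%

At 184,750 units, contribution = 184,750 × $59.03 = $10,905,792.50.
Subtracting fixed costs: EBIT = $10,905,792.50 − $4,796,000 = $6,109,792.50.
Degree of operating leverage = $10,905,792.50 / $6,109,792.50 = 1.7850.
So EBIT moves 1.7850 × (-15.7%) = -28.0%.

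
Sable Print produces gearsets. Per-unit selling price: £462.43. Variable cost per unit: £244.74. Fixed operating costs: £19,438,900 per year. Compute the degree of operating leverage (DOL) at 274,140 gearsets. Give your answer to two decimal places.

At 274,140 units, contribution = 274,140 × £217.69 = £59,677,536.60.
Operating income = contribution − fixed costs = £59,677,536.60 − £19,438,900 = £40,238,636.60.
DOL = contribution ÷ EBIT = £59,677,536.60 ÷ £40,238,636.60 = 1.4831.

1.48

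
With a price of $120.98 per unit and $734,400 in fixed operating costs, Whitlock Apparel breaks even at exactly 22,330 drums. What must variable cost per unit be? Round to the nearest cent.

$88.09

At break-even, FC = Q × (P − VC), so P − VC = $734,400 ÷ 22,330 = $32.8885.
Hence VC = price − CM = $120.98 − $32.8885 = $88.09.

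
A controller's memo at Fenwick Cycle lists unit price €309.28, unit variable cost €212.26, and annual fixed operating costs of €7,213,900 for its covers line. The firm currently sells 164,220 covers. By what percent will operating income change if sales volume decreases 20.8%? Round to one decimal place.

-38.0%

Total contribution margin = 164,220 × €97.02 = €15,932,624.40.
EBIT = €15,932,624.40 − €7,213,900 = €8,718,724.40.
Degree of operating leverage = €15,932,624.40 / €8,718,724.40 = 1.8274.
So EBIT moves 1.8274 × (-20.8%) = -38.0%.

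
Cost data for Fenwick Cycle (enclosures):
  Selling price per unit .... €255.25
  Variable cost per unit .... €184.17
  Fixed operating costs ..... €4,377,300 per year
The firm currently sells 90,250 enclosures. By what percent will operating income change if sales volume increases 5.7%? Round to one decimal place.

Total contribution margin = 90,250 × €71.08 = €6,414,970.00.
Operating income = contribution − fixed costs = €6,414,970.00 − €4,377,300 = €2,037,670.00.
Degree of operating leverage = €6,414,970.00 / €2,037,670.00 = 3.1482.
So EBIT moves 3.1482 × (+5.7%) = +17.9%.

+17.9%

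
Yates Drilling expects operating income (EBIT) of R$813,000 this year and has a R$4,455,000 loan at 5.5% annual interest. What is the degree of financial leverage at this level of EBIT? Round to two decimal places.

Interest = R$245,025.00.
DFL = EBIT ÷ (EBIT − I) = R$813,000 ÷ (R$813,000 − R$245,025.00) = R$813,000 ÷ R$567,975.00 = 1.4314.

1.43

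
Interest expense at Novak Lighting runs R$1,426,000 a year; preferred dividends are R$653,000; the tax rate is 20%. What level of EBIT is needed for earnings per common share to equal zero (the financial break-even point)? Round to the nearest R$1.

Preferred dividends are paid after tax, so their pre-tax equivalent is R$653,000 ÷ (1 − 0.20) = R$816,250.00.
EPS = 0 when EBIT covers interest plus the pre-tax preferred burden: R$1,426,000 + R$816,250.00 = R$2,242,250.00.

R$2,242,250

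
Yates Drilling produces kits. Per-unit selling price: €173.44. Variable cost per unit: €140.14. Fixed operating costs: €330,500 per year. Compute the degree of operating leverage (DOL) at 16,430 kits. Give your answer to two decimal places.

2.53

Contribution at this volume is 16,430 × €33.30 = €547,119.00.
EBIT = €547,119.00 − €330,500 = €216,619.00.
So DOL = total CM / EBIT = €547,119.00 / €216,619.00 = 2.5257.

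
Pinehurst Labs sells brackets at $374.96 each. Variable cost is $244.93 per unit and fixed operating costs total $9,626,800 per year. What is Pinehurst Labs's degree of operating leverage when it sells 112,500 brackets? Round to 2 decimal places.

At 112,500 units, contribution = 112,500 × $130.03 = $14,628,375.00.
Operating income = contribution − fixed costs = $14,628,375.00 − $9,626,800 = $5,001,575.00.
So DOL = total CM / EBIT = $14,628,375.00 / $5,001,575.00 = 2.9248.

2.92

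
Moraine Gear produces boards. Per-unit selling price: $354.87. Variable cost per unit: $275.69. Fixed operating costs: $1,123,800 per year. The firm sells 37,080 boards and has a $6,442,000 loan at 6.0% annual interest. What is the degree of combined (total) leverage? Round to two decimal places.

2.06

At 37,080 units, contribution = 37,080 × $79.18 = $2,935,994.40.
Operating income = contribution − fixed costs = $2,935,994.40 − $1,123,800 = $1,812,194.40. Interest = $386,520.00.
DOL = $2,935,994.40 ÷ $1,812,194.40 = 1.6201; DFL = $1,812,194.40 ÷ $1,425,674.40 = 1.2711.
DCL = DOL × DFL = 1.6201 × 1.2711 = 2.0593.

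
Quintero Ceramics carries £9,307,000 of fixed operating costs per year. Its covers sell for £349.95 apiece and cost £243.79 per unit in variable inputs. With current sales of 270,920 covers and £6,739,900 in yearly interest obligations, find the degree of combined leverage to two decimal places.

Contribution at this volume is 270,920 × £106.16 = £28,760,867.20.
Operating income = contribution − fixed costs = £28,760,867.20 − £9,307,000 = £19,453,867.20. Interest = £6,739,900.00, so EBIT − I = £12,713,967.20.
DCL = contribution ÷ (EBIT − I) = £28,760,867.20 ÷ £12,713,967.20 = 2.2621.

2.26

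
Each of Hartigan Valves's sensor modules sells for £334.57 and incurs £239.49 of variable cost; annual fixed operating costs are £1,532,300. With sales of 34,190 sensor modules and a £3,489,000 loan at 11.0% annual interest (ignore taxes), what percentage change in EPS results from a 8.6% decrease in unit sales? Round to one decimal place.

-20.9%

At 34,190 units, contribution = 34,190 × £95.08 = £3,250,785.20.
Subtracting fixed costs: EBIT = £3,250,785.20 − £1,532,300 = £1,718,485.20.
After interest of £383,790.00, pre-tax earnings = £1,334,695.20.
Degree of combined leverage = contribution ÷ (EBIT − I) = £3,250,785.20 ÷ £1,334,695.20 = 2.4356.
%ΔEPS = DCL × %ΔSales = 2.4356 × -8.6% = -20.9%.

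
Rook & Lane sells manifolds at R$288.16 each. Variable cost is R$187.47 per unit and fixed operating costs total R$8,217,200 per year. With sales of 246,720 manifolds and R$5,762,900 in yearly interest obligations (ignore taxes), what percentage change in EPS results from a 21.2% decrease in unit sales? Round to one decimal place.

At 246,720 units, contribution = 246,720 × R$100.69 = R$24,842,236.80.
Operating income = contribution − fixed costs = R$24,842,236.80 − R$8,217,200 = R$16,625,036.80.
After interest of R$5,762,900.00, pre-tax earnings = R$10,862,136.80.
DCL = total CM / (EBIT − I) = R$24,842,236.80 / R$10,862,136.80 = 2.2870.
%ΔEPS = DCL × %ΔSales = 2.2870 × -21.2% = -48.5%.

-48.5%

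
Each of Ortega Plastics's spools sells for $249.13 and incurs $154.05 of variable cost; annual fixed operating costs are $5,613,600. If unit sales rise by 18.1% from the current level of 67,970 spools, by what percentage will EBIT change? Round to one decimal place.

+137.8%

At 67,970 units, contribution = 67,970 × $95.08 = $6,462,587.60.
EBIT = $6,462,587.60 − $5,613,600 = $848,987.60.
DOL = contribution ÷ EBIT = $6,462,587.60 ÷ $848,987.60 = 7.6121.
So EBIT moves 7.6121 × (+18.1%) = +137.8%.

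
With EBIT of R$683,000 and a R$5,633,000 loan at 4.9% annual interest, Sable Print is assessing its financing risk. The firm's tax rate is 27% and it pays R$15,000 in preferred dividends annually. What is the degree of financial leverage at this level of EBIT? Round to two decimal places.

Interest = R$276,017.00.
Preferred dividends grossed up pre-tax: R$15,000 / (1 − 0.27) = R$20,547.95.
DFL = EBIT ÷ [EBIT − I − D_p/(1−t)] = R$683,000 ÷ [R$683,000 − R$276,017.00 − R$20,547.95] = R$683,000 ÷ R$386,435.05 = 1.7674.

1.77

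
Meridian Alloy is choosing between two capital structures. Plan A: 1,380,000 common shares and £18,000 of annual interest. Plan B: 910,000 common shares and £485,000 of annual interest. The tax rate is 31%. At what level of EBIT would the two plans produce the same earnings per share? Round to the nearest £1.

£1,389,191

At indifference, (EBIT − 18,000)(1 − t)/1,380,000 = (EBIT − 485,000)(1 − t)/910,000.
Cancelling (1 − t) and cross-multiplying: 910,000·(EBIT − 18,000) = 1,380,000·(EBIT − 485,000).
Solving, EBIT = (485,000·1,380,000 − 18,000·910,000) / (1,380,000 − 910,000) = 652,920,000,000 / 470,000 = 1,389,191.49.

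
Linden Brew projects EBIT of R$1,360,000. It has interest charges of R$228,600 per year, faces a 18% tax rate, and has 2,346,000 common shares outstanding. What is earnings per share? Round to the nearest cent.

Interest = R$228,600.00, so EBT = R$1,360,000 − R$228,600.00 = R$1,131,400.00.
After tax at 18%: net income = R$1,131,400.00 × 0.82 = R$927,748.00.
Per share: R$927,748.00 / 2,346,000 shares = R$0.40.

R$0.40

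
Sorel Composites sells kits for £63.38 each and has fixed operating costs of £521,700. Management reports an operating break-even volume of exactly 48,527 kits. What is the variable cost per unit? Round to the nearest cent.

£52.63

Contribution per unit must be FC / Q = £521,700 / 48,527 = £10.7507.
Variable cost per unit = £63.38 − £10.7507 = £52.63.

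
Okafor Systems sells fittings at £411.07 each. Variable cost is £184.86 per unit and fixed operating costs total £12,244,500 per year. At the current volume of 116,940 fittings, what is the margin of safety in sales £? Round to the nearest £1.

£25,819,756

Unit CM = price − variable cost = £411.07 − £184.86 = £226.21. Break-even units = £12,244,500 ÷ £226.21 = 54,128.91; break-even revenue = 54,128.91 × £411.07 = £22,250,769.71.
Current sales = 116,940 × £411.07 = £48,070,525.80.
Margin of safety = £48,070,525.80 − £22,250,769.71 = £25,819,756.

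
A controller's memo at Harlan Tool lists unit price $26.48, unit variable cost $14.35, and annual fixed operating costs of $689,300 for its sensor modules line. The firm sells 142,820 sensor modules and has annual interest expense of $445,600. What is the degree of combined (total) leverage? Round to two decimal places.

Contribution at this volume is 142,820 × $12.13 = $1,732,406.60.
EBIT = $1,732,406.60 − $689,300 = $1,043,106.60. Interest = $445,600.00.
DOL = $1,732,406.60 ÷ $1,043,106.60 = 1.6608; DFL = $1,043,106.60 ÷ $597,506.60 = 1.7458.
DCL = DOL × DFL = 1.6608 × 1.7458 = 2.8994.

2.90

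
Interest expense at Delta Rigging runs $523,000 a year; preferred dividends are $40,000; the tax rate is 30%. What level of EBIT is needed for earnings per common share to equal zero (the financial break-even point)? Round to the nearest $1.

$580,143

Preferred dividends are paid after tax, so their pre-tax equivalent is $40,000 ÷ (1 − 0.30) = $57,142.86.
EPS = 0 when EBIT covers interest plus the pre-tax preferred burden: $523,000 + $57,142.86 = $580,142.86.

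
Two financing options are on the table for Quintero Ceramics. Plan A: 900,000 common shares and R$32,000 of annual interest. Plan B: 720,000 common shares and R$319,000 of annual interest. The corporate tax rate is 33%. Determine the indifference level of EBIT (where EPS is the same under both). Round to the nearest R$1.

At indifference, (EBIT − 32,000)(1 − t)/900,000 = (EBIT − 319,000)(1 − t)/720,000.
Cancelling (1 − t) and cross-multiplying: 720,000·(EBIT − 32,000) = 900,000·(EBIT − 319,000).
EBIT × (900,000 − 720,000) = 319,000 × 900,000 − 32,000 × 720,000 = 264,060,000,000, so EBIT = 264,060,000,000 ÷ 180,000 = 1,467,000.00.

R$1,467,000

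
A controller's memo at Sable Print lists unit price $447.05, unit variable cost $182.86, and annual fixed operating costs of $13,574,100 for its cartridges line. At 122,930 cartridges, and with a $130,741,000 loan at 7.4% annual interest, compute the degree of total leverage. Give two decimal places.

Contribution at this volume is 122,930 × $264.19 = $32,476,876.70.
EBIT = $32,476,876.70 − $13,574,100 = $18,902,776.70. Interest = $9,674,834.00.
DOL = $32,476,876.70 ÷ $18,902,776.70 = 1.7181; DFL = $18,902,776.70 ÷ $9,227,942.70 = 2.0484.
Combined leverage = 1.7181 × 2.0484 = 3.5194.

3.52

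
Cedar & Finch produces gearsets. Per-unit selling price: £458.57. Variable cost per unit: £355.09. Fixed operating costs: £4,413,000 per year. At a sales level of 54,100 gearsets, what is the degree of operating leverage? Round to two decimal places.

4.72

Contribution at this volume is 54,100 × £103.48 = £5,598,268.00.
Operating income = contribution − fixed costs = £5,598,268.00 − £4,413,000 = £1,185,268.00.
So DOL = total CM / EBIT = £5,598,268.00 / £1,185,268.00 = 4.7232.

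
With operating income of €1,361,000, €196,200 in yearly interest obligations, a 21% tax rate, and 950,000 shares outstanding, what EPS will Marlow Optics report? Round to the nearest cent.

Pre-tax income = €1,361,000 − €196,200.00 = €1,164,800.00.
After tax at 21%: net income = €1,164,800.00 × 0.79 = €920,192.00.
EPS = €920,192.00 ÷ 950,000 = €0.97.

€0.97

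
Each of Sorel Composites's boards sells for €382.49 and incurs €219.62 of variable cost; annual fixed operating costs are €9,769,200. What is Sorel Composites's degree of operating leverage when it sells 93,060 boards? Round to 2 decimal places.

Contribution at this volume is 93,060 × €162.87 = €15,156,682.20.
Subtracting fixed costs: EBIT = €15,156,682.20 − €9,769,200 = €5,387,482.20.
DOL = contribution ÷ EBIT = €15,156,682.20 ÷ €5,387,482.20 = 2.8133.

2.81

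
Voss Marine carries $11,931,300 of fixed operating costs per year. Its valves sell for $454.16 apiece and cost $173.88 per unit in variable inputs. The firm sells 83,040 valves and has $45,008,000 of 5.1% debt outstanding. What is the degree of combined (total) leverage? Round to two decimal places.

Contribution at this volume is 83,040 × $280.28 = $23,274,451.20.
Operating income = contribution − fixed costs = $23,274,451.20 − $11,931,300 = $11,343,151.20. Interest = $2,295,408.00, so EBIT − I = $9,047,743.20.
Degree of total leverage = total CM / (EBIT − interest) = $23,274,451.20 / $9,047,743.20 = 2.5724.

2.57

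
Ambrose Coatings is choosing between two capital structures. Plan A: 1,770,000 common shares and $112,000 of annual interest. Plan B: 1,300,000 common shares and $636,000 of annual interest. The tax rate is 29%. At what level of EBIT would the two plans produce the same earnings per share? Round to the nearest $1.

$2,085,362

At indifference, (EBIT − 112,000)(1 − t)/1,770,000 = (EBIT − 636,000)(1 − t)/1,300,000.
Cancelling (1 − t) and cross-multiplying: 1,300,000·(EBIT − 112,000) = 1,770,000·(EBIT − 636,000).
EBIT × (1,770,000 − 1,300,000) = 636,000 × 1,770,000 − 112,000 × 1,300,000 = 980,120,000,000, so EBIT = 980,120,000,000 ÷ 470,000 = 2,085,361.70.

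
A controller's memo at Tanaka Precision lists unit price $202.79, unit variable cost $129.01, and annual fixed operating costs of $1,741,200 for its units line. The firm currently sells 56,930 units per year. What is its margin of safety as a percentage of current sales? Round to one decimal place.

58.5%

Unit CM = price − variable cost = $202.79 − $129.01 = $73.78. Break-even units = $1,741,200 ÷ $73.78 = 23,599.89; break-even revenue = 23,599.89 × $202.79 = $4,785,822.01.
Actual sales revenue = 56,930 × $202.79 = $11,544,834.70.
Margin of safety = ($11,544,834.70 − $4,785,822.01) ÷ $11,544,834.70 = 58.5%.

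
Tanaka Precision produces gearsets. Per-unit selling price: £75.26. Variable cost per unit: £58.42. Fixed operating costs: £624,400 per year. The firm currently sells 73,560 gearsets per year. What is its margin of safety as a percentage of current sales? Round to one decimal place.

49.6%

Unit CM = price − variable cost = £75.26 − £58.42 = £16.84. Break-even units = £624,400 ÷ £16.84 = 37,078.38; break-even revenue = 37,078.38 × £75.26 = £2,790,519.24.
Current sales = 73,560 × £75.26 = £5,536,125.60.
Margin of safety = (£5,536,125.60 − £2,790,519.24) ÷ £5,536,125.60 = 49.6%.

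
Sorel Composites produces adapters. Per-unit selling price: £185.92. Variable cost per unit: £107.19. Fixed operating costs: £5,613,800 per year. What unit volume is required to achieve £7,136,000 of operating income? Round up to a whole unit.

Each unit contributes £185.92 − £107.19 = £78.73.
Required volume = (fixed costs + target profit) ÷ CM = (£5,613,800 + £7,136,000) ÷ £78.73 = 161,943.35, so 161,944 adapters.

161,944 adapters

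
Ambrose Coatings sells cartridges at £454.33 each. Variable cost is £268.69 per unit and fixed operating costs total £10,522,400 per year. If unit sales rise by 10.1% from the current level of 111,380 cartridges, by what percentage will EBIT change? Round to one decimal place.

+20.6%

Total contribution margin = 111,380 × £185.64 = £20,676,583.20.
Operating income = contribution − fixed costs = £20,676,583.20 − £10,522,400 = £10,154,183.20.
So DOL = total CM / EBIT = £20,676,583.20 / £10,154,183.20 = 2.0363.
%ΔEBIT = DOL × %ΔSales = 2.0363 × +10.1% = +20.6%.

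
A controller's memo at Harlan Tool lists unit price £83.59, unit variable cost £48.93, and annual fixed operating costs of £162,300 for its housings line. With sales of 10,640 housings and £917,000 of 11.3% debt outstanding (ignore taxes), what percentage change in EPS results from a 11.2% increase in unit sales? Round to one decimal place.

+40.2%

Contribution at this volume is 10,640 × £34.66 = £368,782.40.
EBIT = £368,782.40 − £162,300 = £206,482.40.
Interest = £103,621.00, so EBIT − I = £102,861.40.
Degree of combined leverage = contribution ÷ (EBIT − I) = £368,782.40 ÷ £102,861.40 = 3.5852.
%ΔEPS = DCL × %ΔSales = 3.5852 × +11.2% = +40.2%.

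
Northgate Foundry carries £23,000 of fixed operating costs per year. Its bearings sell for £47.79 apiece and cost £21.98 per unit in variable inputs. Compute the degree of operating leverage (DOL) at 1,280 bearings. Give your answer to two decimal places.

3.29

At 1,280 units, contribution = 1,280 × £25.81 = £33,036.80.
EBIT = £33,036.80 − £23,000 = £10,036.80.
So DOL = total CM / EBIT = £33,036.80 / £10,036.80 = 3.2916.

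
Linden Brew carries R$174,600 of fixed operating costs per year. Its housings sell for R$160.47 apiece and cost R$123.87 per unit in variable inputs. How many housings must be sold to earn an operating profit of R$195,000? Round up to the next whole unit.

10,099 housings

Unit CM = price − variable cost = R$160.47 − R$123.87 = R$36.60.
Need Q such that Q × R$36.60 − R$174,600 = R$195,000, i.e. Q = R$369,600 / R$36.60 = 10,098.36 → 10,099.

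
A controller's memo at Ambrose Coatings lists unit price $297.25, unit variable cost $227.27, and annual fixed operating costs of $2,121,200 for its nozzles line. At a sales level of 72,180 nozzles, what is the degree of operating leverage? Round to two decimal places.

Total contribution margin = 72,180 × $69.98 = $5,051,156.40.
Subtracting fixed costs: EBIT = $5,051,156.40 − $2,121,200 = $2,929,956.40.
So DOL = total CM / EBIT = $5,051,156.40 / $2,929,956.40 = 1.7240.

1.72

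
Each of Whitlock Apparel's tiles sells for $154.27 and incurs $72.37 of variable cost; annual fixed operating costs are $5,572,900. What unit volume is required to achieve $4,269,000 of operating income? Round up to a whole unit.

120,170 tiles

Unit CM = price − variable cost = $154.27 − $72.37 = $81.90.
Required volume = (fixed costs + target profit) ÷ CM = ($5,572,900 + $4,269,000) ÷ $81.90 = 120,169.72, so 120,170 tiles.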